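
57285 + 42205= 99490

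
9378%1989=1422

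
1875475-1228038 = 647437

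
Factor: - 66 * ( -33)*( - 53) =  - 2^1 *3^2*11^2*53^1 = - 115434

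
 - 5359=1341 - 6700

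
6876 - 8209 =-1333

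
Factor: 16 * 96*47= 2^9*3^1*47^1 = 72192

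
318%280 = 38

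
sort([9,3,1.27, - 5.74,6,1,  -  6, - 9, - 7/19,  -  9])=[-9, - 9, - 6, - 5.74, - 7/19,  1,1.27 , 3,  6,9] 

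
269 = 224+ 45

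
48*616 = 29568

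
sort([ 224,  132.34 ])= [132.34,224]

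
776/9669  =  776/9669= 0.08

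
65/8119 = 65/8119 = 0.01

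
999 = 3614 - 2615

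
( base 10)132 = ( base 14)96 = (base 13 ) a2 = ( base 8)204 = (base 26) 52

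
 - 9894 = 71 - 9965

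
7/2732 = 7/2732 = 0.00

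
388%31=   16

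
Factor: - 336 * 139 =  - 2^4 * 3^1*7^1 * 139^1 = -46704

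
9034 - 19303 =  - 10269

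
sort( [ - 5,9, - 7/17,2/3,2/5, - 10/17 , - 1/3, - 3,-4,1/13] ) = [ - 5, - 4, - 3, - 10/17, - 7/17,  -  1/3,1/13, 2/5, 2/3 , 9 ] 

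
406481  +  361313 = 767794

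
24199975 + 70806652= 95006627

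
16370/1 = 16370 = 16370.00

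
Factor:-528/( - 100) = 132/25 = 2^2*3^1*5^( - 2)*11^1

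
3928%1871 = 186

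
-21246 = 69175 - 90421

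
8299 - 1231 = 7068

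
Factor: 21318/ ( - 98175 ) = - 38/175= - 2^1*5^( - 2 ) * 7^(-1)*19^1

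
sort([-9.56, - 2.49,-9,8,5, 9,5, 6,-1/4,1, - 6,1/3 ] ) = [ - 9.56,-9,- 6, - 2.49,-1/4, 1/3,1, 5, 5,  6,8,9] 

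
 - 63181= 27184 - 90365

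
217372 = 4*54343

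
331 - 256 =75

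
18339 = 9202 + 9137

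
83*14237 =1181671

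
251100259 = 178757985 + 72342274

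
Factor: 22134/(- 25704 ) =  - 31/36 = -2^ ( - 2 )*3^( -2)*31^1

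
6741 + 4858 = 11599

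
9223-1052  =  8171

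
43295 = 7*6185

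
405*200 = 81000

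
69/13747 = 69/13747 = 0.01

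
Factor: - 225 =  - 3^2*5^2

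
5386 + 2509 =7895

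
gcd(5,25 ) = 5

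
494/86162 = 247/43081 = 0.01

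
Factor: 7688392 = 2^3*53^1*18133^1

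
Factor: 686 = 2^1 * 7^3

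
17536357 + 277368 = 17813725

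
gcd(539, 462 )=77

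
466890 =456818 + 10072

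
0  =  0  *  5850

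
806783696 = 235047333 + 571736363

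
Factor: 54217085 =5^1 *13^1*47^1*17747^1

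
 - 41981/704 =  - 60  +  259/704 = - 59.63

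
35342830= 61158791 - 25815961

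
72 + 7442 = 7514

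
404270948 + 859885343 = 1264156291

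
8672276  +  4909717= 13581993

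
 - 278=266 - 544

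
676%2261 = 676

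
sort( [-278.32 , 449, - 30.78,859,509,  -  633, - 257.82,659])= [ - 633,-278.32,  -  257.82, - 30.78,449,509,659, 859] 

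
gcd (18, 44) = 2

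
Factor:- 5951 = - 11^1*541^1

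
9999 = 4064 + 5935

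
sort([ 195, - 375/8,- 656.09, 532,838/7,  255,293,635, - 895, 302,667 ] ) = [ - 895, - 656.09, - 375/8,838/7, 195,255, 293, 302,532,635,667]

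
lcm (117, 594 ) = 7722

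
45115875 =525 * 85935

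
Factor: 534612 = 2^2*3^1*13^1*23^1 * 149^1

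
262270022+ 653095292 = 915365314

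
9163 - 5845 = 3318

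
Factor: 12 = 2^2*3^1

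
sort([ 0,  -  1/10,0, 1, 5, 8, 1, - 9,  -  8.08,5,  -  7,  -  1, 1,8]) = [ - 9,-8.08, - 7, - 1, - 1/10,0,  0  ,  1,1,1, 5, 5 , 8, 8]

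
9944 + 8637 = 18581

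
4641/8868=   1547/2956= 0.52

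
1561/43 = 1561/43 =36.30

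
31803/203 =156 + 135/203 = 156.67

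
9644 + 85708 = 95352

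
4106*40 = 164240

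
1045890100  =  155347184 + 890542916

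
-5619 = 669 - 6288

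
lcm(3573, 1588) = 14292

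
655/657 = 655/657 = 1.00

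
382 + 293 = 675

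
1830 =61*30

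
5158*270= 1392660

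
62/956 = 31/478 = 0.06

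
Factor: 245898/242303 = 2^1*3^2 * 19^1 * 337^( - 1) = 342/337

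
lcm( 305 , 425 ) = 25925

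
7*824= 5768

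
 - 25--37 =12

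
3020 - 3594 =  - 574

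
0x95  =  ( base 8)225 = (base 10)149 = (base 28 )59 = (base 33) 4H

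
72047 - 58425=13622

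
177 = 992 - 815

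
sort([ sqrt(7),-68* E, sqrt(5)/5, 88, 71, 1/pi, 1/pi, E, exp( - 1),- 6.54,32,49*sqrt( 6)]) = [ - 68*E, - 6.54, 1/pi , 1/pi, exp( - 1), sqrt(5)/5, sqrt (7),E, 32, 71,88,49*sqrt( 6)]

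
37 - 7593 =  - 7556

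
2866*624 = 1788384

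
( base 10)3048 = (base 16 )BE8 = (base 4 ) 233220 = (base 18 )976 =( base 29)3i3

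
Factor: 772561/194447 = 11^( - 2)*821^1 *941^1*1607^(-1 ) 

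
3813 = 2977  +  836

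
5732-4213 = 1519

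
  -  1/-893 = 1/893 = 0.00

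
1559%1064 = 495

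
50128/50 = 1002+14/25= 1002.56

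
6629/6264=1+365/6264 = 1.06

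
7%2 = 1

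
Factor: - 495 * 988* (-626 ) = 2^3*3^2*5^1*11^1*13^1 * 19^1*313^1 = 306151560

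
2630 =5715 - 3085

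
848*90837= 77029776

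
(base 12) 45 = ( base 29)1o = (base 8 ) 65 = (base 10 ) 53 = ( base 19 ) 2F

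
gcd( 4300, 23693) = 43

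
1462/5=292  +  2/5  =  292.40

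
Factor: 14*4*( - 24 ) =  - 1344 = -  2^6*3^1*7^1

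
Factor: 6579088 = 2^4*411193^1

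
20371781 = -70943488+91315269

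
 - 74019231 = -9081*8151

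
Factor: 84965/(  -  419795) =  - 113^( - 1)*743^( -1) * 16993^1 = - 16993/83959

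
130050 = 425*306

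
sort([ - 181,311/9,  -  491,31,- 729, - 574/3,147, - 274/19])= [  -  729,-491,  -  574/3, -181, - 274/19, 31, 311/9,147]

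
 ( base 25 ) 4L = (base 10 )121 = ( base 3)11111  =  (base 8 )171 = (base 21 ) 5g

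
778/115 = 778/115 = 6.77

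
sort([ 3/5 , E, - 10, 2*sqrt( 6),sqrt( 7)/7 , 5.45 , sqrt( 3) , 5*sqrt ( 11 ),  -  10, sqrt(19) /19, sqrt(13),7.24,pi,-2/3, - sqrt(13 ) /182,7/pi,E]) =[ - 10, - 10, - 2/3, - sqrt(13)/182,sqrt( 19)/19,sqrt( 7 )/7, 3/5, sqrt( 3) , 7/pi, E, E, pi,  sqrt(13),2*sqrt( 6),  5.45, 7.24, 5*sqrt( 11 )] 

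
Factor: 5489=11^1*499^1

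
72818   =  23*3166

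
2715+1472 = 4187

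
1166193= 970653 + 195540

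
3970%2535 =1435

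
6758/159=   42 + 80/159 = 42.50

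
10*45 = 450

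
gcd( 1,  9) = 1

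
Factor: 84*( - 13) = -1092 = - 2^2*3^1*7^1*13^1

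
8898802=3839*2318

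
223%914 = 223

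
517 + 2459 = 2976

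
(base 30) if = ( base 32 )hb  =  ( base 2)1000101011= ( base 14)2b9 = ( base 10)555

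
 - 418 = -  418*1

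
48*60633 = 2910384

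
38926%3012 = 2782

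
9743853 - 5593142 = 4150711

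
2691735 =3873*695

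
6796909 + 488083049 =494879958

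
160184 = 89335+70849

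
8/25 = 8/25 = 0.32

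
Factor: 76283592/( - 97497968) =-2^(  -  1 ) * 3^1*7^2*11^1*19^(  -  1 )*137^ (  -  1 )* 2341^ ( - 1 )*5897^1=- 9535449/12187246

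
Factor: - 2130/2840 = -3/4 = - 2^( - 2 )*3^1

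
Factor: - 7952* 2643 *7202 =-151365413472 = - 2^5*3^1 * 7^1*  13^1 * 71^1*277^1*881^1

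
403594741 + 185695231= 589289972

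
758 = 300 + 458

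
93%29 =6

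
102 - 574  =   - 472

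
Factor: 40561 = 47^1 * 863^1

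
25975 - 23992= 1983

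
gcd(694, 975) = 1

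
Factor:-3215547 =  - 3^2*357283^1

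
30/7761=10/2587 = 0.00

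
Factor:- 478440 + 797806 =2^1 *159683^1= 319366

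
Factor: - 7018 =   -  2^1*11^2 * 29^1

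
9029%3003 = 20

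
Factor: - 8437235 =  - 5^1*19^1*88813^1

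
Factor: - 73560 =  - 2^3*3^1 * 5^1*613^1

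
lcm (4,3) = 12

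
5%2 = 1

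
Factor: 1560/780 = 2^1 = 2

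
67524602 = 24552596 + 42972006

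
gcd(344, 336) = 8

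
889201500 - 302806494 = 586395006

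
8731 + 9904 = 18635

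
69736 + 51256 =120992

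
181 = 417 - 236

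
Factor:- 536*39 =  - 2^3 * 3^1  *13^1*67^1 = -  20904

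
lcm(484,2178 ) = 4356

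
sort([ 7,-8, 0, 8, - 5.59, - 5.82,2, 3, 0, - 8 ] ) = [- 8, - 8, - 5.82, - 5.59, 0, 0, 2, 3, 7, 8 ] 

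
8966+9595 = 18561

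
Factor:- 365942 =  - 2^1 * 17^1*47^1*229^1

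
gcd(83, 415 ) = 83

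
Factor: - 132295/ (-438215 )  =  26459/87643 = 26459^1*87643^( - 1)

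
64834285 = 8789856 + 56044429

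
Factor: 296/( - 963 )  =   - 2^3*3^(- 2 ) *37^1 * 107^( - 1)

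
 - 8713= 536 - 9249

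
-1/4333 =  - 1 + 4332/4333  =  - 0.00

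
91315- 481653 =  - 390338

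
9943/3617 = 2 + 2709/3617 = 2.75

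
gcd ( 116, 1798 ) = 58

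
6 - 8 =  - 2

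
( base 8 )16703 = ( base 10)7619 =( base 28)9k3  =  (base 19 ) 1220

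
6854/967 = 6854/967 = 7.09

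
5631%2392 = 847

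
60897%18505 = 5382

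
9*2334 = 21006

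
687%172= 171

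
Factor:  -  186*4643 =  - 2^1*3^1*31^1*4643^1 = -863598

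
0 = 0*406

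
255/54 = 4 + 13/18 = 4.72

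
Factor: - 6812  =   - 2^2*13^1 * 131^1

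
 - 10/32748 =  - 1 + 16369/16374=- 0.00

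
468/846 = 26/47 =0.55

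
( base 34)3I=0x78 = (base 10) 120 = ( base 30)40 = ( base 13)93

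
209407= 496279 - 286872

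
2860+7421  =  10281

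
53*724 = 38372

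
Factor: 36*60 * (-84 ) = -2^6*3^4*5^1 * 7^1 =- 181440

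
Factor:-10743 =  -3^1*3581^1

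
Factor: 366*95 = 34770 = 2^1*3^1 * 5^1*19^1*61^1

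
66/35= 66/35 = 1.89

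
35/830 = 7/166 =0.04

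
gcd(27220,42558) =2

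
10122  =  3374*3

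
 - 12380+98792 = 86412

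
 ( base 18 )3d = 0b1000011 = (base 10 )67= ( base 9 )74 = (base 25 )2H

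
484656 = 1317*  368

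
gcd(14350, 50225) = 7175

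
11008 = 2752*4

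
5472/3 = 1824 = 1824.00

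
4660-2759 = 1901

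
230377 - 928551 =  - 698174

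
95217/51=1867 = 1867.00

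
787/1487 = 787/1487= 0.53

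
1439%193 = 88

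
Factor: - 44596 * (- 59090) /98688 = 2^( - 4)*3^( - 1) * 5^1* 19^1*257^( - 1)*311^1*11149^1 =329397205/12336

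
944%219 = 68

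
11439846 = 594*19259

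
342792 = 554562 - 211770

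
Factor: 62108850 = 2^1*3^1*5^2*41^1*10099^1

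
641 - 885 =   -  244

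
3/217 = 3/217 = 0.01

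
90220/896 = 100+155/224 = 100.69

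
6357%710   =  677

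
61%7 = 5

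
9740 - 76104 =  - 66364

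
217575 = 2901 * 75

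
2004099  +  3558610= 5562709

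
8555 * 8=68440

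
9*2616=23544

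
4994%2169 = 656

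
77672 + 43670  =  121342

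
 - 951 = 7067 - 8018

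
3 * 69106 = 207318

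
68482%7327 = 2539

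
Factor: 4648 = 2^3*7^1*83^1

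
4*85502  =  342008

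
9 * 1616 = 14544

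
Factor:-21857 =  - 11^1*1987^1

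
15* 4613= 69195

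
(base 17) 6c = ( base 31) 3l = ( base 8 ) 162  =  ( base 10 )114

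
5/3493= 5/3493= 0.00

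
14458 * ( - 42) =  - 607236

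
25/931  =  25/931 = 0.03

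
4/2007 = 4/2007 = 0.00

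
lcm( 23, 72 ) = 1656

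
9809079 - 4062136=5746943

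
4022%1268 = 218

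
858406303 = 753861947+104544356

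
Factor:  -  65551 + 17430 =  - 48121 = - 48121^1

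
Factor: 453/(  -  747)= -151/249 = - 3^( - 1 )*83^( - 1 )*151^1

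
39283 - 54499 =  - 15216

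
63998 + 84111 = 148109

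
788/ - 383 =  - 788/383 =- 2.06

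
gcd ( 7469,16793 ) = 7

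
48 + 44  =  92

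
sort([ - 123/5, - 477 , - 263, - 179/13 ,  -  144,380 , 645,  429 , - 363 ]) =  [  -  477, - 363,- 263, - 144,-123/5, - 179/13,380,429,645 ] 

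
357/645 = 119/215 = 0.55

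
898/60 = 14+29/30= 14.97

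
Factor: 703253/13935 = 757/15 = 3^( - 1)*5^ ( - 1 )*757^1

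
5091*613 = 3120783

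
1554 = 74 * 21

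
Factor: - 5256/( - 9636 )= 6/11 = 2^1* 3^1 * 11^( - 1)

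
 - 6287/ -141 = 6287/141=44.59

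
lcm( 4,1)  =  4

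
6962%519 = 215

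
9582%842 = 320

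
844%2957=844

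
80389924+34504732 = 114894656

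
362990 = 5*72598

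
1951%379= 56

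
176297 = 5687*31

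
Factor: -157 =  - 157^1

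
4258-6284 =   -  2026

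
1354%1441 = 1354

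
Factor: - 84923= - 163^1*521^1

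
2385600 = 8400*284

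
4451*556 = 2474756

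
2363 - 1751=612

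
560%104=40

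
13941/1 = 13941 = 13941.00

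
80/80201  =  80/80201 = 0.00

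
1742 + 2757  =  4499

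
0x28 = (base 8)50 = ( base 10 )40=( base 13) 31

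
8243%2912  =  2419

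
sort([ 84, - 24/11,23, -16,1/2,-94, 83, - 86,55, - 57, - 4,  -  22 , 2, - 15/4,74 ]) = [ - 94,-86, - 57,- 22,  -  16,-4, - 15/4 ,  -  24/11,  1/2,  2, 23,55, 74,83,84 ]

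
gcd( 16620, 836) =4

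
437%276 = 161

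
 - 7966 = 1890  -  9856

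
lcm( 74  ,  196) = 7252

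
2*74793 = 149586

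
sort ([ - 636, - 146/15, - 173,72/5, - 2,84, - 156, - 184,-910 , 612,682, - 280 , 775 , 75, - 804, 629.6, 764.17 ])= [ - 910, - 804, - 636, - 280, - 184, - 173, - 156, - 146/15, - 2, 72/5,75,84,  612 , 629.6,682,764.17,  775] 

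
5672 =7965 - 2293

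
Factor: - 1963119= - 3^1 * 23^2 * 1237^1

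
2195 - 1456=739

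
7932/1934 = 3966/967= 4.10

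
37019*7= 259133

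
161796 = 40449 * 4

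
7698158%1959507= 1819637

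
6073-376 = 5697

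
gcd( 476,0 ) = 476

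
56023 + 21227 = 77250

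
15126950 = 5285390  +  9841560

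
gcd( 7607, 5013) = 1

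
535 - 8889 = -8354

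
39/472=39/472 = 0.08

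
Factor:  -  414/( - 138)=3 = 3^1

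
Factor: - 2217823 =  - 109^1 * 20347^1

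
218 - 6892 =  - 6674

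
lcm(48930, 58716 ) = 293580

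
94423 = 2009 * 47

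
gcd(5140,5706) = 2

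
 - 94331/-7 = 13475 + 6/7 = 13475.86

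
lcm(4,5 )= 20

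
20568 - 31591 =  - 11023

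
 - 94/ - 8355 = 94/8355 = 0.01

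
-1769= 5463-7232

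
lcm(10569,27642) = 359346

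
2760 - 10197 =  - 7437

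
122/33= 3 + 23/33 = 3.70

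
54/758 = 27/379 = 0.07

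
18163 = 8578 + 9585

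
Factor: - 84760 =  - 2^3*5^1*13^1*163^1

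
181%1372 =181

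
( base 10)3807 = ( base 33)3gc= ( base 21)8d6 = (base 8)7337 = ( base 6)25343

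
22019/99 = 22019/99  =  222.41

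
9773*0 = 0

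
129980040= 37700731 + 92279309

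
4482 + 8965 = 13447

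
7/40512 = 7/40512 = 0.00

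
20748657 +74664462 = 95413119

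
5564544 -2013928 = 3550616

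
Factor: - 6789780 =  - 2^2*3^2 * 5^1*67^1 * 563^1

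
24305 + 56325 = 80630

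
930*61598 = 57286140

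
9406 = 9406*1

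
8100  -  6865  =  1235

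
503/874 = 503/874 = 0.58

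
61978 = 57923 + 4055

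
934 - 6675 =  - 5741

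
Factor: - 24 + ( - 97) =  - 121 =- 11^2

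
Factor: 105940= 2^2*5^1*5297^1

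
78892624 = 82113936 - 3221312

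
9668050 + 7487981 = 17156031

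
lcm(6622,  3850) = 165550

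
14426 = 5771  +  8655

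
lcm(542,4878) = 4878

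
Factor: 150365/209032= 305/424= 2^(-3)*5^1*53^( - 1 ) * 61^1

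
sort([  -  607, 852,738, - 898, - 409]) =[  -  898, - 607, - 409, 738  ,  852] 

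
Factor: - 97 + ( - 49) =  - 2^1 * 73^1 = - 146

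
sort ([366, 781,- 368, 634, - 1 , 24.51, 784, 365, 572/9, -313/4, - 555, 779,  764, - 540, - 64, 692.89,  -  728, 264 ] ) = [  -  728, - 555, - 540,-368,- 313/4, - 64,  -  1, 24.51,572/9, 264, 365, 366, 634,692.89, 764, 779, 781,784]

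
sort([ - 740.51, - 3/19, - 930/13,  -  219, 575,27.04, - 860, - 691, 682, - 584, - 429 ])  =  [  -  860, - 740.51, - 691, - 584,- 429, - 219,-930/13, - 3/19,  27.04, 575, 682]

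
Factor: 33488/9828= 92/27 = 2^2* 3^( - 3)*23^1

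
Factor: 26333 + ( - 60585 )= - 34252 =- 2^2 * 8563^1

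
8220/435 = 548/29 = 18.90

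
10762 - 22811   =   - 12049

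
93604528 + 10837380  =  104441908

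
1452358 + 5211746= 6664104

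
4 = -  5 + 9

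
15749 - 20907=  - 5158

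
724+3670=4394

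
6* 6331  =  37986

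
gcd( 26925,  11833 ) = 1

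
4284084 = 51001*84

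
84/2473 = 84/2473 = 0.03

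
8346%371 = 184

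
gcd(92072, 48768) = 8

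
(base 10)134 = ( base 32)46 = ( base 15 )8e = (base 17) 7F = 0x86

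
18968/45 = 18968/45 = 421.51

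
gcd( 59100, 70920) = 11820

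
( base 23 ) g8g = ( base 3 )102212220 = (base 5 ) 234124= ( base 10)8664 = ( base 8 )20730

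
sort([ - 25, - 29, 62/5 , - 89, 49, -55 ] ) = [ - 89, - 55,-29, - 25, 62/5, 49 ] 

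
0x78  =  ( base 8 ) 170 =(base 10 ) 120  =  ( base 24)50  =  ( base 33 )3l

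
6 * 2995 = 17970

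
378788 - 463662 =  - 84874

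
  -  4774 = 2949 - 7723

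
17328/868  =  19 + 209/217 = 19.96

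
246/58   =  4 + 7/29= 4.24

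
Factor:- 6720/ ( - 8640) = 7/9=3^ ( - 2)*7^1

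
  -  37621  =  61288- 98909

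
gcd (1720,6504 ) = 8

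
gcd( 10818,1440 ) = 18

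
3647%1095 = 362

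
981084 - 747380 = 233704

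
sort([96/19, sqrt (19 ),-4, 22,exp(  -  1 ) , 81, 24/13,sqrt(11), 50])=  [  -  4, exp( - 1 ), 24/13,sqrt(11), sqrt( 19 ) , 96/19, 22, 50, 81] 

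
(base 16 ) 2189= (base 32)8c9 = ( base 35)70a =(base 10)8585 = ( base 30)9g5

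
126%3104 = 126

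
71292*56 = 3992352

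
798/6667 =798/6667  =  0.12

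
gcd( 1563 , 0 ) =1563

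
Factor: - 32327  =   - 32327^1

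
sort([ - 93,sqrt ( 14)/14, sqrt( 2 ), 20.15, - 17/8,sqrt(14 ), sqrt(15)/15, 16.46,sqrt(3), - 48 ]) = [-93,-48, -17/8, sqrt( 15 ) /15, sqrt( 14 ) /14 , sqrt( 2),sqrt( 3 ), sqrt( 14 ), 16.46,20.15] 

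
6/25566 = 1/4261=0.00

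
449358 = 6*74893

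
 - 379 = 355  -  734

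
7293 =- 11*( - 663 )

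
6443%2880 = 683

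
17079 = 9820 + 7259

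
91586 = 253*362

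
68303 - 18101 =50202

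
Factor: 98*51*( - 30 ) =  - 2^2*3^2*5^1*7^2*17^1 = - 149940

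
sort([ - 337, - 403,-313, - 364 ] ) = [ - 403, - 364, - 337, - 313] 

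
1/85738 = 1/85738 = 0.00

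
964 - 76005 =- 75041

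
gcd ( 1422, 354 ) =6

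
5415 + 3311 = 8726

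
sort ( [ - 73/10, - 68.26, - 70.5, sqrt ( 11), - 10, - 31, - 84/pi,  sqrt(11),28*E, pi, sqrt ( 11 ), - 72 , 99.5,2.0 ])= [ - 72,-70.5, - 68.26, - 31, - 84/pi, - 10, - 73/10,2.0,pi,sqrt (11 ), sqrt( 11),sqrt( 11),28*E,99.5 ] 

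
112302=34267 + 78035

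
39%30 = 9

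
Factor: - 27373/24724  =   - 31/28 = - 2^( - 2)*7^(  -  1) * 31^1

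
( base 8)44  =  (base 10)36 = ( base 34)12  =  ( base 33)13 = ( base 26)1a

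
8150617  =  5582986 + 2567631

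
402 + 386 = 788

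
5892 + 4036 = 9928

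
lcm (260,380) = 4940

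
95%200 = 95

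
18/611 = 18/611  =  0.03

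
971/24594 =971/24594 = 0.04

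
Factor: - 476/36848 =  - 17/1316 = -  2^( - 2)*7^( - 1) * 17^1*47^(-1 )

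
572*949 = 542828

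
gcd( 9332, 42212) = 4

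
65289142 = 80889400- 15600258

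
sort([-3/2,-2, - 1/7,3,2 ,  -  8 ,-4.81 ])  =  [- 8, - 4.81 , - 2, - 3/2,-1/7, 2, 3 ] 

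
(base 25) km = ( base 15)24C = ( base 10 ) 522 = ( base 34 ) FC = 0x20A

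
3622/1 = 3622 = 3622.00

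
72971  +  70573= 143544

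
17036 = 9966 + 7070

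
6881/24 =6881/24 = 286.71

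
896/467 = 1 +429/467  =  1.92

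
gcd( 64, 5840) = 16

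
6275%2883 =509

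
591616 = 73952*8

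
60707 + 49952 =110659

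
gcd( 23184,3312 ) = 3312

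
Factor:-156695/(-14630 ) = 407/38 = 2^( - 1 )*11^1 * 19^( - 1)*37^1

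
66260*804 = 53273040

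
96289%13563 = 1348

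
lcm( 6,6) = 6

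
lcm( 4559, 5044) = 237068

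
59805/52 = 59805/52 = 1150.10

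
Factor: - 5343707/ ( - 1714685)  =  5^ ( - 1) * 7^(  -  1)*48991^(  -  1 )*5343707^1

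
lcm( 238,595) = 1190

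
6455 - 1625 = 4830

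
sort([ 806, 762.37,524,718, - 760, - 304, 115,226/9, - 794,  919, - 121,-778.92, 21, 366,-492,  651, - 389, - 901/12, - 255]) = [ - 794,-778.92, - 760, - 492,-389, -304, - 255,- 121 , - 901/12,  21, 226/9,115, 366,524 , 651, 718,762.37, 806, 919 ]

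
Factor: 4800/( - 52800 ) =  - 1/11 = -11^(-1) 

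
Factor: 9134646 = 2^1*3^1 * 31^1*67^1*733^1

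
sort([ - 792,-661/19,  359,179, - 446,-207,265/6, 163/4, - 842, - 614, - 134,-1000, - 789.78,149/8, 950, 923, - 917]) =[ - 1000, - 917, - 842, - 792,-789.78,-614 , - 446,-207,  -  134, - 661/19,149/8, 163/4,265/6,179,359, 923, 950] 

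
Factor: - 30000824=-2^3 * 7^1 * 211^1*2539^1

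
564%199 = 166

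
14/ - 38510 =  - 7/19255=- 0.00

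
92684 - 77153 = 15531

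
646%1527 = 646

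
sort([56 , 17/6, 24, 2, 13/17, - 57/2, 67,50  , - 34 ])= [- 34,-57/2,13/17, 2, 17/6, 24,50,56, 67]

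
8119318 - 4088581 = 4030737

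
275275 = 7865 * 35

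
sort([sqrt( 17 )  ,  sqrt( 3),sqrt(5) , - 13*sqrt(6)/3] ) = [ - 13 * sqrt( 6) /3,sqrt(3),sqrt(5), sqrt(17) ] 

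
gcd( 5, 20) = 5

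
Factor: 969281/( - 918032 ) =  - 2^(  -  4)*41^1*47^1*181^( - 1)*317^(-1)*503^1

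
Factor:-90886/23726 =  - 45443/11863 =- 29^1*1567^1*11863^( - 1)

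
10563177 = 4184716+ 6378461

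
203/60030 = 7/2070 = 0.00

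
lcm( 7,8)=56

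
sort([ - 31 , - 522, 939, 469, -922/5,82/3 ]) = [  -  522, - 922/5, - 31,82/3, 469,939] 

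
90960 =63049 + 27911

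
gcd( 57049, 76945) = 1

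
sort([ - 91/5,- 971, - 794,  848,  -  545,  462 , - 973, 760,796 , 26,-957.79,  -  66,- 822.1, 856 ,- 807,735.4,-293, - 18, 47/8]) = [-973,  -  971, -957.79, - 822.1, -807,  -  794, - 545,  -  293, - 66, - 91/5 ,  -  18,  47/8, 26, 462, 735.4, 760, 796,848,856] 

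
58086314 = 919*63206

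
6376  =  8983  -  2607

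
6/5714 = 3/2857 =0.00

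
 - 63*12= - 756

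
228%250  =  228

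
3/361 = 3/361 = 0.01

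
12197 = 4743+7454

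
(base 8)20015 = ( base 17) 1b6b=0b10000000001101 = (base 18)175f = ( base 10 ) 8205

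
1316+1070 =2386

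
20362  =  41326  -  20964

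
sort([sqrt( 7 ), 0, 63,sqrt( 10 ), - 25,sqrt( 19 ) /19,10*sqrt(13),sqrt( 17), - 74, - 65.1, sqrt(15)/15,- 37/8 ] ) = [ - 74, - 65.1, - 25 , - 37/8,0, sqrt( 19 ) /19 , sqrt( 15 )/15,  sqrt( 7) , sqrt( 10),sqrt( 17),10 *sqrt( 13),63]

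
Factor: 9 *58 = 522= 2^1*3^2*29^1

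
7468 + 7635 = 15103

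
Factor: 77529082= 2^1 * 19^2*167^1*643^1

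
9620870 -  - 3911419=13532289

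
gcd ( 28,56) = 28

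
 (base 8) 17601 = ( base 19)1369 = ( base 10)8065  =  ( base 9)12051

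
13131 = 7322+5809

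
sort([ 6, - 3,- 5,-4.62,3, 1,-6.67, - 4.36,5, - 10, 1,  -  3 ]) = [ - 10,  -  6.67, - 5, - 4.62, - 4.36,  -  3,  -  3, 1, 1, 3, 5, 6] 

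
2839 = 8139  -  5300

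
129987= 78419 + 51568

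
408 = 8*51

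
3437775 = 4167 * 825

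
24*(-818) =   -  19632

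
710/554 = 355/277 = 1.28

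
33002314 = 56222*587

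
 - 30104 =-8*3763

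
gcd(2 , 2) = 2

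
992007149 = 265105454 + 726901695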